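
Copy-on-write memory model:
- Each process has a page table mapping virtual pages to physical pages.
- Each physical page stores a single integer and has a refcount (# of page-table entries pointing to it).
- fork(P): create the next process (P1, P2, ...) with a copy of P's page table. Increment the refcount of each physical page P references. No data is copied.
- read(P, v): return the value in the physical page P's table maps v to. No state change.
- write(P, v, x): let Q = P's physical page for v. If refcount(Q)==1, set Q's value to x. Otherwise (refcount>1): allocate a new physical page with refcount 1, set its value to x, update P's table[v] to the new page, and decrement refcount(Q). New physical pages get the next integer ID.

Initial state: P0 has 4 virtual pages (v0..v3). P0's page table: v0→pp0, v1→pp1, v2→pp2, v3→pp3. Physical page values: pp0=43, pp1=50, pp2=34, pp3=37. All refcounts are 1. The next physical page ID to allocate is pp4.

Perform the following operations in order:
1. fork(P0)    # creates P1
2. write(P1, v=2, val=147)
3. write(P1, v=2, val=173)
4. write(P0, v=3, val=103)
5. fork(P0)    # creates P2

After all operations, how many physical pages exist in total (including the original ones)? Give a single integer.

Answer: 6

Derivation:
Op 1: fork(P0) -> P1. 4 ppages; refcounts: pp0:2 pp1:2 pp2:2 pp3:2
Op 2: write(P1, v2, 147). refcount(pp2)=2>1 -> COPY to pp4. 5 ppages; refcounts: pp0:2 pp1:2 pp2:1 pp3:2 pp4:1
Op 3: write(P1, v2, 173). refcount(pp4)=1 -> write in place. 5 ppages; refcounts: pp0:2 pp1:2 pp2:1 pp3:2 pp4:1
Op 4: write(P0, v3, 103). refcount(pp3)=2>1 -> COPY to pp5. 6 ppages; refcounts: pp0:2 pp1:2 pp2:1 pp3:1 pp4:1 pp5:1
Op 5: fork(P0) -> P2. 6 ppages; refcounts: pp0:3 pp1:3 pp2:2 pp3:1 pp4:1 pp5:2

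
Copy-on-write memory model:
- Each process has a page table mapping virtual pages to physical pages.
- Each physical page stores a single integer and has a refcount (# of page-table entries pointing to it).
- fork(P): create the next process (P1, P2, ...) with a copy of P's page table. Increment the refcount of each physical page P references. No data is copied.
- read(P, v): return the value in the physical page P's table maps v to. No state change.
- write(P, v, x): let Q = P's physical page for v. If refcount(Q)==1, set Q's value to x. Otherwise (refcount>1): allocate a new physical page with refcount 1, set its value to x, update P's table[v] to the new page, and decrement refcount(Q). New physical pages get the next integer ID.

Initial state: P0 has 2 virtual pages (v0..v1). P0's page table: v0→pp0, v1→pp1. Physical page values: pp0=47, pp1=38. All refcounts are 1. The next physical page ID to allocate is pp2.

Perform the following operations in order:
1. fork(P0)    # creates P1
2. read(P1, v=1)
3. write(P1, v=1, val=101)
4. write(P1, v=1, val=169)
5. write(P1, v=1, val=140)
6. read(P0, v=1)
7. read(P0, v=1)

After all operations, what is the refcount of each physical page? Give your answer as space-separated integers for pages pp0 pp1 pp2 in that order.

Op 1: fork(P0) -> P1. 2 ppages; refcounts: pp0:2 pp1:2
Op 2: read(P1, v1) -> 38. No state change.
Op 3: write(P1, v1, 101). refcount(pp1)=2>1 -> COPY to pp2. 3 ppages; refcounts: pp0:2 pp1:1 pp2:1
Op 4: write(P1, v1, 169). refcount(pp2)=1 -> write in place. 3 ppages; refcounts: pp0:2 pp1:1 pp2:1
Op 5: write(P1, v1, 140). refcount(pp2)=1 -> write in place. 3 ppages; refcounts: pp0:2 pp1:1 pp2:1
Op 6: read(P0, v1) -> 38. No state change.
Op 7: read(P0, v1) -> 38. No state change.

Answer: 2 1 1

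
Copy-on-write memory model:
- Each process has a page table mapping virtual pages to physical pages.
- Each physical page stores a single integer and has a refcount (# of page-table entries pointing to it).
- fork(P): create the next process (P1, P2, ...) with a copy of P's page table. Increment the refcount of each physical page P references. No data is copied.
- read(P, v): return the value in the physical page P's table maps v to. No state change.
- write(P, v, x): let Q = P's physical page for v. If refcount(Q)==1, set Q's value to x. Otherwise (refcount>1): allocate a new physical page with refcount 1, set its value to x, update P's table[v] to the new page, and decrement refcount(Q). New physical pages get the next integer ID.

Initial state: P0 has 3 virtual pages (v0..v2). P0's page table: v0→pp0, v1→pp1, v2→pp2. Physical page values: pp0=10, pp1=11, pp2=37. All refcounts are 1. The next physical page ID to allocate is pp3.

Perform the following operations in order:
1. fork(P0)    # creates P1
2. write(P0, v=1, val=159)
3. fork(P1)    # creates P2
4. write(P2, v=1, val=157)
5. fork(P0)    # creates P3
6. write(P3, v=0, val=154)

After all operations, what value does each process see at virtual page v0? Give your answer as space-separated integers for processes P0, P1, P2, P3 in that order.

Answer: 10 10 10 154

Derivation:
Op 1: fork(P0) -> P1. 3 ppages; refcounts: pp0:2 pp1:2 pp2:2
Op 2: write(P0, v1, 159). refcount(pp1)=2>1 -> COPY to pp3. 4 ppages; refcounts: pp0:2 pp1:1 pp2:2 pp3:1
Op 3: fork(P1) -> P2. 4 ppages; refcounts: pp0:3 pp1:2 pp2:3 pp3:1
Op 4: write(P2, v1, 157). refcount(pp1)=2>1 -> COPY to pp4. 5 ppages; refcounts: pp0:3 pp1:1 pp2:3 pp3:1 pp4:1
Op 5: fork(P0) -> P3. 5 ppages; refcounts: pp0:4 pp1:1 pp2:4 pp3:2 pp4:1
Op 6: write(P3, v0, 154). refcount(pp0)=4>1 -> COPY to pp5. 6 ppages; refcounts: pp0:3 pp1:1 pp2:4 pp3:2 pp4:1 pp5:1
P0: v0 -> pp0 = 10
P1: v0 -> pp0 = 10
P2: v0 -> pp0 = 10
P3: v0 -> pp5 = 154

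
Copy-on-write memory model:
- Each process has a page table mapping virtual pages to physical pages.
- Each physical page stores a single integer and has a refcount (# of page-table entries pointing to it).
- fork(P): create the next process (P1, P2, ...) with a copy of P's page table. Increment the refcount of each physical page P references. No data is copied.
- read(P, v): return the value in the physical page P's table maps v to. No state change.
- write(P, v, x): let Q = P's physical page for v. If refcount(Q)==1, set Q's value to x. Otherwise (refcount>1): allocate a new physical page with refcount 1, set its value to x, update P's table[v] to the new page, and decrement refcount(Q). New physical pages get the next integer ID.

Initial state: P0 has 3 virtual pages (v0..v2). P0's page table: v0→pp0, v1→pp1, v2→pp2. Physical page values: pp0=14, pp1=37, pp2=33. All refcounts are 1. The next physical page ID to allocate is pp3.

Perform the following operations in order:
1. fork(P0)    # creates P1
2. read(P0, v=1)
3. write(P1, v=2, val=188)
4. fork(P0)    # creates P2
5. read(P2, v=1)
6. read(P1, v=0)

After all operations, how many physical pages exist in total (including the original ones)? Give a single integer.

Op 1: fork(P0) -> P1. 3 ppages; refcounts: pp0:2 pp1:2 pp2:2
Op 2: read(P0, v1) -> 37. No state change.
Op 3: write(P1, v2, 188). refcount(pp2)=2>1 -> COPY to pp3. 4 ppages; refcounts: pp0:2 pp1:2 pp2:1 pp3:1
Op 4: fork(P0) -> P2. 4 ppages; refcounts: pp0:3 pp1:3 pp2:2 pp3:1
Op 5: read(P2, v1) -> 37. No state change.
Op 6: read(P1, v0) -> 14. No state change.

Answer: 4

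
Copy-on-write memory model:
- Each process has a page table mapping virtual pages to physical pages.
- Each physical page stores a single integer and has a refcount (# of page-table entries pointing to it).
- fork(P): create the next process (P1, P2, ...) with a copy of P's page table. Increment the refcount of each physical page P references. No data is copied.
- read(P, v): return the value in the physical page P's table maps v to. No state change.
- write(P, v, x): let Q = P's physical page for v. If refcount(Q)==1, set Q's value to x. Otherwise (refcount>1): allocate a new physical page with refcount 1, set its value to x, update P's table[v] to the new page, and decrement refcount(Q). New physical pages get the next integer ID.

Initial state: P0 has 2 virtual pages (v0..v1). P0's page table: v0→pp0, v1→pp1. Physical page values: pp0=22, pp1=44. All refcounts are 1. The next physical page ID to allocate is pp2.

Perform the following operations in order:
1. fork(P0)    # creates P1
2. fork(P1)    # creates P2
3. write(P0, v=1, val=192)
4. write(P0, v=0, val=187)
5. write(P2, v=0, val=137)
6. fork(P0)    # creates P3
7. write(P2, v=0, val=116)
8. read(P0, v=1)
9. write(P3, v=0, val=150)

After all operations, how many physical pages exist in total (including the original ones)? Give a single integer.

Answer: 6

Derivation:
Op 1: fork(P0) -> P1. 2 ppages; refcounts: pp0:2 pp1:2
Op 2: fork(P1) -> P2. 2 ppages; refcounts: pp0:3 pp1:3
Op 3: write(P0, v1, 192). refcount(pp1)=3>1 -> COPY to pp2. 3 ppages; refcounts: pp0:3 pp1:2 pp2:1
Op 4: write(P0, v0, 187). refcount(pp0)=3>1 -> COPY to pp3. 4 ppages; refcounts: pp0:2 pp1:2 pp2:1 pp3:1
Op 5: write(P2, v0, 137). refcount(pp0)=2>1 -> COPY to pp4. 5 ppages; refcounts: pp0:1 pp1:2 pp2:1 pp3:1 pp4:1
Op 6: fork(P0) -> P3. 5 ppages; refcounts: pp0:1 pp1:2 pp2:2 pp3:2 pp4:1
Op 7: write(P2, v0, 116). refcount(pp4)=1 -> write in place. 5 ppages; refcounts: pp0:1 pp1:2 pp2:2 pp3:2 pp4:1
Op 8: read(P0, v1) -> 192. No state change.
Op 9: write(P3, v0, 150). refcount(pp3)=2>1 -> COPY to pp5. 6 ppages; refcounts: pp0:1 pp1:2 pp2:2 pp3:1 pp4:1 pp5:1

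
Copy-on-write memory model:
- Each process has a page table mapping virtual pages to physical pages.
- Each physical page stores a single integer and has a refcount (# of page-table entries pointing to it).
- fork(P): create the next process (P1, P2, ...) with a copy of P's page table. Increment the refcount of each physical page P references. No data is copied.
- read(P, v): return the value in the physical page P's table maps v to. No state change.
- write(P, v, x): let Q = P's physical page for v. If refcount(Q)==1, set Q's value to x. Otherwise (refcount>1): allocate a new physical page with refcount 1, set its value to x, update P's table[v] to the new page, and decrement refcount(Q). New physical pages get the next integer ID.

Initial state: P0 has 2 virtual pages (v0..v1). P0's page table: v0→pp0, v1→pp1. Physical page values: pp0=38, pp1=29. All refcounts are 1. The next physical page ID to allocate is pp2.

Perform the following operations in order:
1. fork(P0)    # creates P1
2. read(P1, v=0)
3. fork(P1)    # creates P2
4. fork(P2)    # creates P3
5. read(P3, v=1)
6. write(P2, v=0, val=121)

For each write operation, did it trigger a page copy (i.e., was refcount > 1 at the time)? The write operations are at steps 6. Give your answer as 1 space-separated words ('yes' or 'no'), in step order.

Op 1: fork(P0) -> P1. 2 ppages; refcounts: pp0:2 pp1:2
Op 2: read(P1, v0) -> 38. No state change.
Op 3: fork(P1) -> P2. 2 ppages; refcounts: pp0:3 pp1:3
Op 4: fork(P2) -> P3. 2 ppages; refcounts: pp0:4 pp1:4
Op 5: read(P3, v1) -> 29. No state change.
Op 6: write(P2, v0, 121). refcount(pp0)=4>1 -> COPY to pp2. 3 ppages; refcounts: pp0:3 pp1:4 pp2:1

yes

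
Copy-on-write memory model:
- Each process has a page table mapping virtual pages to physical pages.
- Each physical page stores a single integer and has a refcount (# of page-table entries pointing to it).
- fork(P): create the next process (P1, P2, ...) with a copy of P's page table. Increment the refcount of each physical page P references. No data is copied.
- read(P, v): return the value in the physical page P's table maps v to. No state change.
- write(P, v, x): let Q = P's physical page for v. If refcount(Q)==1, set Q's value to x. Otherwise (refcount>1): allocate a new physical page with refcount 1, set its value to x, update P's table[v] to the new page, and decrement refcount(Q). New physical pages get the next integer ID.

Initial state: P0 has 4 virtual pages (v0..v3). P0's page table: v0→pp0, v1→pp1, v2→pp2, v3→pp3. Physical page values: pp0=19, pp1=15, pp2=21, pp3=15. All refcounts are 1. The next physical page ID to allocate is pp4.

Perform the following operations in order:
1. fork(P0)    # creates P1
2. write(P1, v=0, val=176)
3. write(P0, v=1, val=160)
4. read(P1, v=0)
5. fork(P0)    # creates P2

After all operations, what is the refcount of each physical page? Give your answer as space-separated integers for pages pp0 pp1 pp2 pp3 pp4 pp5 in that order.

Answer: 2 1 3 3 1 2

Derivation:
Op 1: fork(P0) -> P1. 4 ppages; refcounts: pp0:2 pp1:2 pp2:2 pp3:2
Op 2: write(P1, v0, 176). refcount(pp0)=2>1 -> COPY to pp4. 5 ppages; refcounts: pp0:1 pp1:2 pp2:2 pp3:2 pp4:1
Op 3: write(P0, v1, 160). refcount(pp1)=2>1 -> COPY to pp5. 6 ppages; refcounts: pp0:1 pp1:1 pp2:2 pp3:2 pp4:1 pp5:1
Op 4: read(P1, v0) -> 176. No state change.
Op 5: fork(P0) -> P2. 6 ppages; refcounts: pp0:2 pp1:1 pp2:3 pp3:3 pp4:1 pp5:2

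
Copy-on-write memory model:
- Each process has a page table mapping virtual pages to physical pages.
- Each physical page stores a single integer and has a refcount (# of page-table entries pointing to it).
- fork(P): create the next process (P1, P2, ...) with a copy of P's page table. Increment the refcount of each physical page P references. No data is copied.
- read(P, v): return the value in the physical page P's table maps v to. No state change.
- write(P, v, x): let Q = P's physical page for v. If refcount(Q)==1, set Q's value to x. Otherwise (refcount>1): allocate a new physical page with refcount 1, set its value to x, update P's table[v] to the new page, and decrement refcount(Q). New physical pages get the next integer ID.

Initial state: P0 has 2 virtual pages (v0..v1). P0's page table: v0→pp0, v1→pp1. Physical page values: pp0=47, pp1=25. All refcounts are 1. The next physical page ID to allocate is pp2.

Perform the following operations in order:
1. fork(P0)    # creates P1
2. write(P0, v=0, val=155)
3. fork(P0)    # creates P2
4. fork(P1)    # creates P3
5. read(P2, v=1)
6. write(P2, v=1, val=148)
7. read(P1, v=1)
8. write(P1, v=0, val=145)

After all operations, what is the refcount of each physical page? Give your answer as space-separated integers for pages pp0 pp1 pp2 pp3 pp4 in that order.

Answer: 1 3 2 1 1

Derivation:
Op 1: fork(P0) -> P1. 2 ppages; refcounts: pp0:2 pp1:2
Op 2: write(P0, v0, 155). refcount(pp0)=2>1 -> COPY to pp2. 3 ppages; refcounts: pp0:1 pp1:2 pp2:1
Op 3: fork(P0) -> P2. 3 ppages; refcounts: pp0:1 pp1:3 pp2:2
Op 4: fork(P1) -> P3. 3 ppages; refcounts: pp0:2 pp1:4 pp2:2
Op 5: read(P2, v1) -> 25. No state change.
Op 6: write(P2, v1, 148). refcount(pp1)=4>1 -> COPY to pp3. 4 ppages; refcounts: pp0:2 pp1:3 pp2:2 pp3:1
Op 7: read(P1, v1) -> 25. No state change.
Op 8: write(P1, v0, 145). refcount(pp0)=2>1 -> COPY to pp4. 5 ppages; refcounts: pp0:1 pp1:3 pp2:2 pp3:1 pp4:1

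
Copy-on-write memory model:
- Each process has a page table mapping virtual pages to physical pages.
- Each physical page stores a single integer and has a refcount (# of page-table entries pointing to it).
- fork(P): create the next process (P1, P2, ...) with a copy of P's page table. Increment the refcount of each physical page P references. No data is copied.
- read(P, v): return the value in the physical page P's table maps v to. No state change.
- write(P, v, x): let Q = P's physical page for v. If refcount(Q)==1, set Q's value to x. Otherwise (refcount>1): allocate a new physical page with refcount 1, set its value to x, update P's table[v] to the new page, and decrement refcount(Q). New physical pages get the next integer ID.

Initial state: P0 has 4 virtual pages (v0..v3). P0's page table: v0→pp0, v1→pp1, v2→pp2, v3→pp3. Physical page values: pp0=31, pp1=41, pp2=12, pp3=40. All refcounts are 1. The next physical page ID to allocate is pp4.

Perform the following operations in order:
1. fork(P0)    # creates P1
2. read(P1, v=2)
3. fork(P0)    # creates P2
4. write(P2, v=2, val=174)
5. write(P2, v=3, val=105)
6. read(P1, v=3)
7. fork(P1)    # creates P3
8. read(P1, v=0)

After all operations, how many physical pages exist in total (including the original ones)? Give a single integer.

Op 1: fork(P0) -> P1. 4 ppages; refcounts: pp0:2 pp1:2 pp2:2 pp3:2
Op 2: read(P1, v2) -> 12. No state change.
Op 3: fork(P0) -> P2. 4 ppages; refcounts: pp0:3 pp1:3 pp2:3 pp3:3
Op 4: write(P2, v2, 174). refcount(pp2)=3>1 -> COPY to pp4. 5 ppages; refcounts: pp0:3 pp1:3 pp2:2 pp3:3 pp4:1
Op 5: write(P2, v3, 105). refcount(pp3)=3>1 -> COPY to pp5. 6 ppages; refcounts: pp0:3 pp1:3 pp2:2 pp3:2 pp4:1 pp5:1
Op 6: read(P1, v3) -> 40. No state change.
Op 7: fork(P1) -> P3. 6 ppages; refcounts: pp0:4 pp1:4 pp2:3 pp3:3 pp4:1 pp5:1
Op 8: read(P1, v0) -> 31. No state change.

Answer: 6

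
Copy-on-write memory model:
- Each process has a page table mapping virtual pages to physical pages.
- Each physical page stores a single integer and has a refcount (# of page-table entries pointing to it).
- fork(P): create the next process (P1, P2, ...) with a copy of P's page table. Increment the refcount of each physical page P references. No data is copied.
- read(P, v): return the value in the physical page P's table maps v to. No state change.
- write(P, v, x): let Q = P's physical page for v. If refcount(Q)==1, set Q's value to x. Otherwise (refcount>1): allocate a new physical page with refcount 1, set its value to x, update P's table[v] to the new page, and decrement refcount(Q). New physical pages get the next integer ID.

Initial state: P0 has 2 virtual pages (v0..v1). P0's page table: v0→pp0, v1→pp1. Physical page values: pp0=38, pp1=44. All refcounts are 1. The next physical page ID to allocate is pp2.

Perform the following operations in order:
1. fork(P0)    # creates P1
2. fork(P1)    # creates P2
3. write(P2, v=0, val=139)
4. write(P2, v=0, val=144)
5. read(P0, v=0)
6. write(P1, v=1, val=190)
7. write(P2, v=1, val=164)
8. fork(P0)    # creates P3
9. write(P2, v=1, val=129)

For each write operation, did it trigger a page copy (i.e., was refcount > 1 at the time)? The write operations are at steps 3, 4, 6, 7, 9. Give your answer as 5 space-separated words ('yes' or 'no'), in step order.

Op 1: fork(P0) -> P1. 2 ppages; refcounts: pp0:2 pp1:2
Op 2: fork(P1) -> P2. 2 ppages; refcounts: pp0:3 pp1:3
Op 3: write(P2, v0, 139). refcount(pp0)=3>1 -> COPY to pp2. 3 ppages; refcounts: pp0:2 pp1:3 pp2:1
Op 4: write(P2, v0, 144). refcount(pp2)=1 -> write in place. 3 ppages; refcounts: pp0:2 pp1:3 pp2:1
Op 5: read(P0, v0) -> 38. No state change.
Op 6: write(P1, v1, 190). refcount(pp1)=3>1 -> COPY to pp3. 4 ppages; refcounts: pp0:2 pp1:2 pp2:1 pp3:1
Op 7: write(P2, v1, 164). refcount(pp1)=2>1 -> COPY to pp4. 5 ppages; refcounts: pp0:2 pp1:1 pp2:1 pp3:1 pp4:1
Op 8: fork(P0) -> P3. 5 ppages; refcounts: pp0:3 pp1:2 pp2:1 pp3:1 pp4:1
Op 9: write(P2, v1, 129). refcount(pp4)=1 -> write in place. 5 ppages; refcounts: pp0:3 pp1:2 pp2:1 pp3:1 pp4:1

yes no yes yes no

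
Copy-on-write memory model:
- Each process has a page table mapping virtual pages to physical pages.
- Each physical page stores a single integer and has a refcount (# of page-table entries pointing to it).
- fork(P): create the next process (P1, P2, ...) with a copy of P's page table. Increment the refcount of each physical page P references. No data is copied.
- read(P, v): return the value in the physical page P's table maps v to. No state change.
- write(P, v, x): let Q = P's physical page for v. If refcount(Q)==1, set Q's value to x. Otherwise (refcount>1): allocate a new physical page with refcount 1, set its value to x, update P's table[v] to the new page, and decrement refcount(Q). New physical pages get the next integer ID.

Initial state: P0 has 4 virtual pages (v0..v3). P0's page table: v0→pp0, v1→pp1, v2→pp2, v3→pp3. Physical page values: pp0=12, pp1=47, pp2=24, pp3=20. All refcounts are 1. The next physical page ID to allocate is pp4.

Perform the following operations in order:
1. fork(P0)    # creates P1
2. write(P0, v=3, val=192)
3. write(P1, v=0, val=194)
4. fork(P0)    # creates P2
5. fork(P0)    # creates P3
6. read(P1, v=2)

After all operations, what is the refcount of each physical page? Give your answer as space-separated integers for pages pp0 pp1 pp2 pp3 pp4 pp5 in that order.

Answer: 3 4 4 1 3 1

Derivation:
Op 1: fork(P0) -> P1. 4 ppages; refcounts: pp0:2 pp1:2 pp2:2 pp3:2
Op 2: write(P0, v3, 192). refcount(pp3)=2>1 -> COPY to pp4. 5 ppages; refcounts: pp0:2 pp1:2 pp2:2 pp3:1 pp4:1
Op 3: write(P1, v0, 194). refcount(pp0)=2>1 -> COPY to pp5. 6 ppages; refcounts: pp0:1 pp1:2 pp2:2 pp3:1 pp4:1 pp5:1
Op 4: fork(P0) -> P2. 6 ppages; refcounts: pp0:2 pp1:3 pp2:3 pp3:1 pp4:2 pp5:1
Op 5: fork(P0) -> P3. 6 ppages; refcounts: pp0:3 pp1:4 pp2:4 pp3:1 pp4:3 pp5:1
Op 6: read(P1, v2) -> 24. No state change.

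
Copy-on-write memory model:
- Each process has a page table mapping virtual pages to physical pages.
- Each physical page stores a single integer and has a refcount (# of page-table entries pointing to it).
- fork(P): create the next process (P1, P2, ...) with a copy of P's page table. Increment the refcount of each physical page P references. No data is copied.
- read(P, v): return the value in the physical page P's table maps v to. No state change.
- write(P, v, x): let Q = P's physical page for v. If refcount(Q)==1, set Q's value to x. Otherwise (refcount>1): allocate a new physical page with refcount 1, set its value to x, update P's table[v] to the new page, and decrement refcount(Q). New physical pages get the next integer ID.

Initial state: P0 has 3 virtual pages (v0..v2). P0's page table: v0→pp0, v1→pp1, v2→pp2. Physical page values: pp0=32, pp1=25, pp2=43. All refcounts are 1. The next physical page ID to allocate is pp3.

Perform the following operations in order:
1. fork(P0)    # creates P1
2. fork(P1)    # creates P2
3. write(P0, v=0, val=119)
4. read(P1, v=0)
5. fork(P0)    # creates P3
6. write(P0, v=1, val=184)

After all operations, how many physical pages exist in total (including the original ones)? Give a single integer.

Answer: 5

Derivation:
Op 1: fork(P0) -> P1. 3 ppages; refcounts: pp0:2 pp1:2 pp2:2
Op 2: fork(P1) -> P2. 3 ppages; refcounts: pp0:3 pp1:3 pp2:3
Op 3: write(P0, v0, 119). refcount(pp0)=3>1 -> COPY to pp3. 4 ppages; refcounts: pp0:2 pp1:3 pp2:3 pp3:1
Op 4: read(P1, v0) -> 32. No state change.
Op 5: fork(P0) -> P3. 4 ppages; refcounts: pp0:2 pp1:4 pp2:4 pp3:2
Op 6: write(P0, v1, 184). refcount(pp1)=4>1 -> COPY to pp4. 5 ppages; refcounts: pp0:2 pp1:3 pp2:4 pp3:2 pp4:1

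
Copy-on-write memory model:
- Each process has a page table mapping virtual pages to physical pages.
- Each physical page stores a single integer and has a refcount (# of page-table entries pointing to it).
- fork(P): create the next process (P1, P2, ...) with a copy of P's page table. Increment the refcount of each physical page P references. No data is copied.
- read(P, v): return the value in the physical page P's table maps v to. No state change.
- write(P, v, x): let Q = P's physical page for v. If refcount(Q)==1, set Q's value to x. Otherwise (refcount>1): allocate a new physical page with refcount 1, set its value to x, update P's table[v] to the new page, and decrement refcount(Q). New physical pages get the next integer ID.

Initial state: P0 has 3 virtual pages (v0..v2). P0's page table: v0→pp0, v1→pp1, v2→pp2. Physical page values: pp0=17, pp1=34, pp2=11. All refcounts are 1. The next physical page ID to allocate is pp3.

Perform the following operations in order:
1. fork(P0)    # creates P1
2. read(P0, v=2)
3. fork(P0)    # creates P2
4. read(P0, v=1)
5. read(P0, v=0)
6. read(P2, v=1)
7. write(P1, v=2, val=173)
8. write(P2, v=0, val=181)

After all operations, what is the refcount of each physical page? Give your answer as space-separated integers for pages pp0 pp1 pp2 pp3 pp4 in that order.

Op 1: fork(P0) -> P1. 3 ppages; refcounts: pp0:2 pp1:2 pp2:2
Op 2: read(P0, v2) -> 11. No state change.
Op 3: fork(P0) -> P2. 3 ppages; refcounts: pp0:3 pp1:3 pp2:3
Op 4: read(P0, v1) -> 34. No state change.
Op 5: read(P0, v0) -> 17. No state change.
Op 6: read(P2, v1) -> 34. No state change.
Op 7: write(P1, v2, 173). refcount(pp2)=3>1 -> COPY to pp3. 4 ppages; refcounts: pp0:3 pp1:3 pp2:2 pp3:1
Op 8: write(P2, v0, 181). refcount(pp0)=3>1 -> COPY to pp4. 5 ppages; refcounts: pp0:2 pp1:3 pp2:2 pp3:1 pp4:1

Answer: 2 3 2 1 1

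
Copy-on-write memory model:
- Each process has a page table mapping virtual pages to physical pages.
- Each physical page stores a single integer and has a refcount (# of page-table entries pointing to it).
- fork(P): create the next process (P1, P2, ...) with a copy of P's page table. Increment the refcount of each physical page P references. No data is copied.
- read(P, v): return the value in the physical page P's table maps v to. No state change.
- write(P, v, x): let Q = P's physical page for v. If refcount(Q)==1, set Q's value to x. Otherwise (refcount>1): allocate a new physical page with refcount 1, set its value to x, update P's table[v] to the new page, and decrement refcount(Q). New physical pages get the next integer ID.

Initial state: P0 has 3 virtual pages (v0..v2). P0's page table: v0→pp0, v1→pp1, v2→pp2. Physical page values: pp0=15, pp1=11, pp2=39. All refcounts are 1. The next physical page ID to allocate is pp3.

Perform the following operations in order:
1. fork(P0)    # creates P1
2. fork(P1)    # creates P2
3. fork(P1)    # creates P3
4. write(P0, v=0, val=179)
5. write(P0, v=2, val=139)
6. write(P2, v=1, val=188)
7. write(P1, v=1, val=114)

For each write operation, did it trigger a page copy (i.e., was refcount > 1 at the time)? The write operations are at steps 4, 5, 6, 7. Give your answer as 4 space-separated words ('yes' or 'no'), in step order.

Op 1: fork(P0) -> P1. 3 ppages; refcounts: pp0:2 pp1:2 pp2:2
Op 2: fork(P1) -> P2. 3 ppages; refcounts: pp0:3 pp1:3 pp2:3
Op 3: fork(P1) -> P3. 3 ppages; refcounts: pp0:4 pp1:4 pp2:4
Op 4: write(P0, v0, 179). refcount(pp0)=4>1 -> COPY to pp3. 4 ppages; refcounts: pp0:3 pp1:4 pp2:4 pp3:1
Op 5: write(P0, v2, 139). refcount(pp2)=4>1 -> COPY to pp4. 5 ppages; refcounts: pp0:3 pp1:4 pp2:3 pp3:1 pp4:1
Op 6: write(P2, v1, 188). refcount(pp1)=4>1 -> COPY to pp5. 6 ppages; refcounts: pp0:3 pp1:3 pp2:3 pp3:1 pp4:1 pp5:1
Op 7: write(P1, v1, 114). refcount(pp1)=3>1 -> COPY to pp6. 7 ppages; refcounts: pp0:3 pp1:2 pp2:3 pp3:1 pp4:1 pp5:1 pp6:1

yes yes yes yes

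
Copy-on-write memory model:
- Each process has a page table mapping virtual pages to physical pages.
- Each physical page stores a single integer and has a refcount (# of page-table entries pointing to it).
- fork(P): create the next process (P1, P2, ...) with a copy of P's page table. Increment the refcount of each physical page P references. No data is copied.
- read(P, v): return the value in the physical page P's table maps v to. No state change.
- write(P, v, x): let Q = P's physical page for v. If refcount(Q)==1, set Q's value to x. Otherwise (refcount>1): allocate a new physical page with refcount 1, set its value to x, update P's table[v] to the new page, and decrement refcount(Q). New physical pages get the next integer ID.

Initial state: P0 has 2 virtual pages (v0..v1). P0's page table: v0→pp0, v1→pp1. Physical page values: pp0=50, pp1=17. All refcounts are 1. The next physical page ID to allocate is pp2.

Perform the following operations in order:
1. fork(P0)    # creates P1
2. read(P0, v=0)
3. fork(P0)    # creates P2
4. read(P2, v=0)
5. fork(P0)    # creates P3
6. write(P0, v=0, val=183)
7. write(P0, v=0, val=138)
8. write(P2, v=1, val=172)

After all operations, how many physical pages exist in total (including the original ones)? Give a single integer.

Answer: 4

Derivation:
Op 1: fork(P0) -> P1. 2 ppages; refcounts: pp0:2 pp1:2
Op 2: read(P0, v0) -> 50. No state change.
Op 3: fork(P0) -> P2. 2 ppages; refcounts: pp0:3 pp1:3
Op 4: read(P2, v0) -> 50. No state change.
Op 5: fork(P0) -> P3. 2 ppages; refcounts: pp0:4 pp1:4
Op 6: write(P0, v0, 183). refcount(pp0)=4>1 -> COPY to pp2. 3 ppages; refcounts: pp0:3 pp1:4 pp2:1
Op 7: write(P0, v0, 138). refcount(pp2)=1 -> write in place. 3 ppages; refcounts: pp0:3 pp1:4 pp2:1
Op 8: write(P2, v1, 172). refcount(pp1)=4>1 -> COPY to pp3. 4 ppages; refcounts: pp0:3 pp1:3 pp2:1 pp3:1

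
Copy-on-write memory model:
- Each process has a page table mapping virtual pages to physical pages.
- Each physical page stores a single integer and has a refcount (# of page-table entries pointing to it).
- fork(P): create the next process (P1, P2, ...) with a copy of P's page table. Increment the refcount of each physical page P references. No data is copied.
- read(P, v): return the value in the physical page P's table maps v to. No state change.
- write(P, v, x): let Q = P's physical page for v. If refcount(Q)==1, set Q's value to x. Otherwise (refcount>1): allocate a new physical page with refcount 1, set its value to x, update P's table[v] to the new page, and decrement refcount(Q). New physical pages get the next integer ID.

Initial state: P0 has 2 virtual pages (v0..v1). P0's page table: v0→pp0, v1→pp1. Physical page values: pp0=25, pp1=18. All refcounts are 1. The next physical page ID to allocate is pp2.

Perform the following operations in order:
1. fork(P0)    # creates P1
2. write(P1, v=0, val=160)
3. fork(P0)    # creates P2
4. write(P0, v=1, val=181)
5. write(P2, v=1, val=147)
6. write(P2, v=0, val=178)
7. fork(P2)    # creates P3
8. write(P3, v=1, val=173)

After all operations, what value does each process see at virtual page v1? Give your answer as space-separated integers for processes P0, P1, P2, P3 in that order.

Answer: 181 18 147 173

Derivation:
Op 1: fork(P0) -> P1. 2 ppages; refcounts: pp0:2 pp1:2
Op 2: write(P1, v0, 160). refcount(pp0)=2>1 -> COPY to pp2. 3 ppages; refcounts: pp0:1 pp1:2 pp2:1
Op 3: fork(P0) -> P2. 3 ppages; refcounts: pp0:2 pp1:3 pp2:1
Op 4: write(P0, v1, 181). refcount(pp1)=3>1 -> COPY to pp3. 4 ppages; refcounts: pp0:2 pp1:2 pp2:1 pp3:1
Op 5: write(P2, v1, 147). refcount(pp1)=2>1 -> COPY to pp4. 5 ppages; refcounts: pp0:2 pp1:1 pp2:1 pp3:1 pp4:1
Op 6: write(P2, v0, 178). refcount(pp0)=2>1 -> COPY to pp5. 6 ppages; refcounts: pp0:1 pp1:1 pp2:1 pp3:1 pp4:1 pp5:1
Op 7: fork(P2) -> P3. 6 ppages; refcounts: pp0:1 pp1:1 pp2:1 pp3:1 pp4:2 pp5:2
Op 8: write(P3, v1, 173). refcount(pp4)=2>1 -> COPY to pp6. 7 ppages; refcounts: pp0:1 pp1:1 pp2:1 pp3:1 pp4:1 pp5:2 pp6:1
P0: v1 -> pp3 = 181
P1: v1 -> pp1 = 18
P2: v1 -> pp4 = 147
P3: v1 -> pp6 = 173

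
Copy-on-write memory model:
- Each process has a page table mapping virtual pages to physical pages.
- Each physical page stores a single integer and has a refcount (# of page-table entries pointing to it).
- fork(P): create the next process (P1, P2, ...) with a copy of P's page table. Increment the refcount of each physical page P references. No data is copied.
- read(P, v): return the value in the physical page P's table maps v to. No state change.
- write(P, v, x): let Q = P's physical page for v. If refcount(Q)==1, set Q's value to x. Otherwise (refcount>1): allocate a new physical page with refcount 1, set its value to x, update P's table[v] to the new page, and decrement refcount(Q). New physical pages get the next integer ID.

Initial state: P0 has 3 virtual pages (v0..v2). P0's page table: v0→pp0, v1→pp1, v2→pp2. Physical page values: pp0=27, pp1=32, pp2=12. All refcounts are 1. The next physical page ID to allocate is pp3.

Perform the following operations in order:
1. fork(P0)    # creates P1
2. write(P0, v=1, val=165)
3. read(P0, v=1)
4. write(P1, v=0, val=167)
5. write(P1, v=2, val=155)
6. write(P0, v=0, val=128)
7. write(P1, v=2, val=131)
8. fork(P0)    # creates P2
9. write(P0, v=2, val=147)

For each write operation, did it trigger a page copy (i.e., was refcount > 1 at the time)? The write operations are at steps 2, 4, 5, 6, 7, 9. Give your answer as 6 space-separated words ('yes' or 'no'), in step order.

Op 1: fork(P0) -> P1. 3 ppages; refcounts: pp0:2 pp1:2 pp2:2
Op 2: write(P0, v1, 165). refcount(pp1)=2>1 -> COPY to pp3. 4 ppages; refcounts: pp0:2 pp1:1 pp2:2 pp3:1
Op 3: read(P0, v1) -> 165. No state change.
Op 4: write(P1, v0, 167). refcount(pp0)=2>1 -> COPY to pp4. 5 ppages; refcounts: pp0:1 pp1:1 pp2:2 pp3:1 pp4:1
Op 5: write(P1, v2, 155). refcount(pp2)=2>1 -> COPY to pp5. 6 ppages; refcounts: pp0:1 pp1:1 pp2:1 pp3:1 pp4:1 pp5:1
Op 6: write(P0, v0, 128). refcount(pp0)=1 -> write in place. 6 ppages; refcounts: pp0:1 pp1:1 pp2:1 pp3:1 pp4:1 pp5:1
Op 7: write(P1, v2, 131). refcount(pp5)=1 -> write in place. 6 ppages; refcounts: pp0:1 pp1:1 pp2:1 pp3:1 pp4:1 pp5:1
Op 8: fork(P0) -> P2. 6 ppages; refcounts: pp0:2 pp1:1 pp2:2 pp3:2 pp4:1 pp5:1
Op 9: write(P0, v2, 147). refcount(pp2)=2>1 -> COPY to pp6. 7 ppages; refcounts: pp0:2 pp1:1 pp2:1 pp3:2 pp4:1 pp5:1 pp6:1

yes yes yes no no yes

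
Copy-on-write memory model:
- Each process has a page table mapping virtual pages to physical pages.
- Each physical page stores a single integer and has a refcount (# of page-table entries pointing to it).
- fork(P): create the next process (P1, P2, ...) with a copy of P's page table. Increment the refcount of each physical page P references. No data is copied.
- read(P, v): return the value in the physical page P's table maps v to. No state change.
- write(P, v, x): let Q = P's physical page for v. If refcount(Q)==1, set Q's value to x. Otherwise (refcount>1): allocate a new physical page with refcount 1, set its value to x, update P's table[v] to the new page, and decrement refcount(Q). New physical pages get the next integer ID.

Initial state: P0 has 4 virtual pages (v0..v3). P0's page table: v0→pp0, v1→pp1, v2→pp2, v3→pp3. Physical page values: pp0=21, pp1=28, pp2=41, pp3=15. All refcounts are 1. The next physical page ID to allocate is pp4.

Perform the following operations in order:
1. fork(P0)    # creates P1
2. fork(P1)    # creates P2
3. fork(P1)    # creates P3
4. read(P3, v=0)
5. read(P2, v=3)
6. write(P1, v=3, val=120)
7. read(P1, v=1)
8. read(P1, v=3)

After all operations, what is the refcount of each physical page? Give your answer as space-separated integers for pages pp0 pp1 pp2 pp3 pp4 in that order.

Answer: 4 4 4 3 1

Derivation:
Op 1: fork(P0) -> P1. 4 ppages; refcounts: pp0:2 pp1:2 pp2:2 pp3:2
Op 2: fork(P1) -> P2. 4 ppages; refcounts: pp0:3 pp1:3 pp2:3 pp3:3
Op 3: fork(P1) -> P3. 4 ppages; refcounts: pp0:4 pp1:4 pp2:4 pp3:4
Op 4: read(P3, v0) -> 21. No state change.
Op 5: read(P2, v3) -> 15. No state change.
Op 6: write(P1, v3, 120). refcount(pp3)=4>1 -> COPY to pp4. 5 ppages; refcounts: pp0:4 pp1:4 pp2:4 pp3:3 pp4:1
Op 7: read(P1, v1) -> 28. No state change.
Op 8: read(P1, v3) -> 120. No state change.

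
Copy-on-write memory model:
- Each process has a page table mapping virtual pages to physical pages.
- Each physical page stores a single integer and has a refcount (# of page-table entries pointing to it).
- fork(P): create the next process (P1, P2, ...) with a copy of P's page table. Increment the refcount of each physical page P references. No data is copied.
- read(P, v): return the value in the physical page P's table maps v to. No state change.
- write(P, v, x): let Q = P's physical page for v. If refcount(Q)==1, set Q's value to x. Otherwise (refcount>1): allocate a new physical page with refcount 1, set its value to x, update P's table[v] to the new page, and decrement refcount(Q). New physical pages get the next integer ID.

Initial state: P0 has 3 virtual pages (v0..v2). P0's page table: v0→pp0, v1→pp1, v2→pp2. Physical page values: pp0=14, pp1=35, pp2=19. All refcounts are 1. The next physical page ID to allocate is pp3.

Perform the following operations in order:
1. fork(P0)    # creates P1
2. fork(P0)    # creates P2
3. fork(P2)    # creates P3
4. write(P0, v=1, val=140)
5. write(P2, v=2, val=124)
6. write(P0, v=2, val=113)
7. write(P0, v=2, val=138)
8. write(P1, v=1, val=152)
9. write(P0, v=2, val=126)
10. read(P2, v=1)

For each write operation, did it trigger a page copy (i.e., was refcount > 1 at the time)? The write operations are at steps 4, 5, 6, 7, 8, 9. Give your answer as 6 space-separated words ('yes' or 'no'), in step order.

Op 1: fork(P0) -> P1. 3 ppages; refcounts: pp0:2 pp1:2 pp2:2
Op 2: fork(P0) -> P2. 3 ppages; refcounts: pp0:3 pp1:3 pp2:3
Op 3: fork(P2) -> P3. 3 ppages; refcounts: pp0:4 pp1:4 pp2:4
Op 4: write(P0, v1, 140). refcount(pp1)=4>1 -> COPY to pp3. 4 ppages; refcounts: pp0:4 pp1:3 pp2:4 pp3:1
Op 5: write(P2, v2, 124). refcount(pp2)=4>1 -> COPY to pp4. 5 ppages; refcounts: pp0:4 pp1:3 pp2:3 pp3:1 pp4:1
Op 6: write(P0, v2, 113). refcount(pp2)=3>1 -> COPY to pp5. 6 ppages; refcounts: pp0:4 pp1:3 pp2:2 pp3:1 pp4:1 pp5:1
Op 7: write(P0, v2, 138). refcount(pp5)=1 -> write in place. 6 ppages; refcounts: pp0:4 pp1:3 pp2:2 pp3:1 pp4:1 pp5:1
Op 8: write(P1, v1, 152). refcount(pp1)=3>1 -> COPY to pp6. 7 ppages; refcounts: pp0:4 pp1:2 pp2:2 pp3:1 pp4:1 pp5:1 pp6:1
Op 9: write(P0, v2, 126). refcount(pp5)=1 -> write in place. 7 ppages; refcounts: pp0:4 pp1:2 pp2:2 pp3:1 pp4:1 pp5:1 pp6:1
Op 10: read(P2, v1) -> 35. No state change.

yes yes yes no yes no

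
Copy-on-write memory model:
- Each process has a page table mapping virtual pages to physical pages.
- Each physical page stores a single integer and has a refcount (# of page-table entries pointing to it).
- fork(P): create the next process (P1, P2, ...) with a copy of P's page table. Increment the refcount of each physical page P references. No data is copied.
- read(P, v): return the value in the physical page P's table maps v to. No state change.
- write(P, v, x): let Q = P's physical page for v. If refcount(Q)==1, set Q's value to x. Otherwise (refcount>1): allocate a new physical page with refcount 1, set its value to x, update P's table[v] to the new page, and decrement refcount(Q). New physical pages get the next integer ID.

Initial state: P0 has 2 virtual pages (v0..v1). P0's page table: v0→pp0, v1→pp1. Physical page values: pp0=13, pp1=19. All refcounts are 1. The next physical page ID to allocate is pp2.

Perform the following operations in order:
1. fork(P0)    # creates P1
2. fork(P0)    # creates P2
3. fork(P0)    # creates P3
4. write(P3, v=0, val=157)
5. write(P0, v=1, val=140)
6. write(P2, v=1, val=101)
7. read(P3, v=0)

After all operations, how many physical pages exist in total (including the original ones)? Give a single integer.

Op 1: fork(P0) -> P1. 2 ppages; refcounts: pp0:2 pp1:2
Op 2: fork(P0) -> P2. 2 ppages; refcounts: pp0:3 pp1:3
Op 3: fork(P0) -> P3. 2 ppages; refcounts: pp0:4 pp1:4
Op 4: write(P3, v0, 157). refcount(pp0)=4>1 -> COPY to pp2. 3 ppages; refcounts: pp0:3 pp1:4 pp2:1
Op 5: write(P0, v1, 140). refcount(pp1)=4>1 -> COPY to pp3. 4 ppages; refcounts: pp0:3 pp1:3 pp2:1 pp3:1
Op 6: write(P2, v1, 101). refcount(pp1)=3>1 -> COPY to pp4. 5 ppages; refcounts: pp0:3 pp1:2 pp2:1 pp3:1 pp4:1
Op 7: read(P3, v0) -> 157. No state change.

Answer: 5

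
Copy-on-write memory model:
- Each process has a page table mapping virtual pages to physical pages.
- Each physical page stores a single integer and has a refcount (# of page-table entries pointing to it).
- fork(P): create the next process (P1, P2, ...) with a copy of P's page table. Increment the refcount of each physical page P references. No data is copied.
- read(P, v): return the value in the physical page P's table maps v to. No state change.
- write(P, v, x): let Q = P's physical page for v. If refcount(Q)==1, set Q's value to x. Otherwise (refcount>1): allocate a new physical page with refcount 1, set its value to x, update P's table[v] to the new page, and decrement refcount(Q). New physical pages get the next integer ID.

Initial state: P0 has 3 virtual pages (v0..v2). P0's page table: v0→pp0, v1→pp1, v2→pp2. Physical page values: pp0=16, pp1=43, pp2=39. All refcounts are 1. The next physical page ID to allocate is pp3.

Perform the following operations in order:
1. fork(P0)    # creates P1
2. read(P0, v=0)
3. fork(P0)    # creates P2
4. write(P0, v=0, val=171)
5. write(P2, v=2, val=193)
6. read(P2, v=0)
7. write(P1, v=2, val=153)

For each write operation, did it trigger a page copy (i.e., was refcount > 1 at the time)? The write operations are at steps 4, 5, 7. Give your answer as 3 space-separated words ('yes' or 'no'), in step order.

Op 1: fork(P0) -> P1. 3 ppages; refcounts: pp0:2 pp1:2 pp2:2
Op 2: read(P0, v0) -> 16. No state change.
Op 3: fork(P0) -> P2. 3 ppages; refcounts: pp0:3 pp1:3 pp2:3
Op 4: write(P0, v0, 171). refcount(pp0)=3>1 -> COPY to pp3. 4 ppages; refcounts: pp0:2 pp1:3 pp2:3 pp3:1
Op 5: write(P2, v2, 193). refcount(pp2)=3>1 -> COPY to pp4. 5 ppages; refcounts: pp0:2 pp1:3 pp2:2 pp3:1 pp4:1
Op 6: read(P2, v0) -> 16. No state change.
Op 7: write(P1, v2, 153). refcount(pp2)=2>1 -> COPY to pp5. 6 ppages; refcounts: pp0:2 pp1:3 pp2:1 pp3:1 pp4:1 pp5:1

yes yes yes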